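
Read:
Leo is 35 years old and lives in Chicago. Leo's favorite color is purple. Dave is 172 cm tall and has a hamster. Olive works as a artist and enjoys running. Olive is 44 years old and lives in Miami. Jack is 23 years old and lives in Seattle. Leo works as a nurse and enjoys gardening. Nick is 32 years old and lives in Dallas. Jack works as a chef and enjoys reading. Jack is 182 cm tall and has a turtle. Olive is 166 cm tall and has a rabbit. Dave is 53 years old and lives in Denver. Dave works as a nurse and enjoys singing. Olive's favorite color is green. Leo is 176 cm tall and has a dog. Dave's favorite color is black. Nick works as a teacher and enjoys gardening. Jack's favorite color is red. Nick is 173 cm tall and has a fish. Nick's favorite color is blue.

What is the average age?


Sum=187, n=5, avg=37.4

37.4


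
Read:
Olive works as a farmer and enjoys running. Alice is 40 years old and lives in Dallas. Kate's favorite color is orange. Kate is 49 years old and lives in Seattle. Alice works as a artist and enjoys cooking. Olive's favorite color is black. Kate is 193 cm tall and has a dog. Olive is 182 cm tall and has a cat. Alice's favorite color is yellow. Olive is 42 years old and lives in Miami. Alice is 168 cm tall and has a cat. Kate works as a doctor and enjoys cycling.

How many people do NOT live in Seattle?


Not in Seattle: 2

2


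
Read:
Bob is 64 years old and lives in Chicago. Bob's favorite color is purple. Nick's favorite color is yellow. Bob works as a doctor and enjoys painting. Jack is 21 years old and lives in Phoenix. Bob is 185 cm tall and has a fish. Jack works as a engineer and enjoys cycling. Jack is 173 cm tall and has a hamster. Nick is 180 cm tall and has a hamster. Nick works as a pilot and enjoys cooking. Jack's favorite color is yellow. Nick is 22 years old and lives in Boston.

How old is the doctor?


The doctor is Bob, age 64

64


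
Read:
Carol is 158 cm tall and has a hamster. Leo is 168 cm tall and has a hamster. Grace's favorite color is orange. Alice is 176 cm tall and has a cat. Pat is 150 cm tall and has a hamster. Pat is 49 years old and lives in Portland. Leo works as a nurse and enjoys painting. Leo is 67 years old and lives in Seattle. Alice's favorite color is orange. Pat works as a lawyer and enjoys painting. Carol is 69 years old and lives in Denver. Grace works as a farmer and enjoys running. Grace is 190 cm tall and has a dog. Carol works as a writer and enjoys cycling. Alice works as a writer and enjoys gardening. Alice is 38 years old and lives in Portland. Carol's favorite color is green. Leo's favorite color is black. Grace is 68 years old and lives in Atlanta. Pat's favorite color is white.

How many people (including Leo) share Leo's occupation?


Leo is a nurse. Count = 1

1


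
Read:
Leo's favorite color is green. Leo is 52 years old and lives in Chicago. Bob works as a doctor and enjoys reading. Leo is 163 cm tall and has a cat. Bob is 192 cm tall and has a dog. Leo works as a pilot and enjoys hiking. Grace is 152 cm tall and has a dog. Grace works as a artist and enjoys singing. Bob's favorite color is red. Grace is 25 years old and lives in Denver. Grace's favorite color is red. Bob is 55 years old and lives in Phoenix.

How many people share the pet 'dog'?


Count: 2

2


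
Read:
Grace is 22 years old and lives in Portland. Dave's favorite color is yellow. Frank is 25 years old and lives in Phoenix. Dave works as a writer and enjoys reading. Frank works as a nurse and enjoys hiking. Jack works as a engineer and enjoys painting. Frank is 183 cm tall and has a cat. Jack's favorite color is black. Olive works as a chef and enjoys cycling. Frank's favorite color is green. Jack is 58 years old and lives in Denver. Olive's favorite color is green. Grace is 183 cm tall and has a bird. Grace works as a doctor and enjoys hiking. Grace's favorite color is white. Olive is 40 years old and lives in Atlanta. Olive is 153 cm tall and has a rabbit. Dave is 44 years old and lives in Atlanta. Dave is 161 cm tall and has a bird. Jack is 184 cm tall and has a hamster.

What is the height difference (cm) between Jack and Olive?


|184 - 153| = 31

31


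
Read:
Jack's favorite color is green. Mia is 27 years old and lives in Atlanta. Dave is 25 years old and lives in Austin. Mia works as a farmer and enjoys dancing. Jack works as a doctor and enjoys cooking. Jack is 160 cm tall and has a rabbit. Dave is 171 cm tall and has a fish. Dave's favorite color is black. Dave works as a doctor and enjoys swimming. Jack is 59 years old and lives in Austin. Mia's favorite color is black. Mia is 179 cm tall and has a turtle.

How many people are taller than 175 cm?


Taller than 175: 1

1


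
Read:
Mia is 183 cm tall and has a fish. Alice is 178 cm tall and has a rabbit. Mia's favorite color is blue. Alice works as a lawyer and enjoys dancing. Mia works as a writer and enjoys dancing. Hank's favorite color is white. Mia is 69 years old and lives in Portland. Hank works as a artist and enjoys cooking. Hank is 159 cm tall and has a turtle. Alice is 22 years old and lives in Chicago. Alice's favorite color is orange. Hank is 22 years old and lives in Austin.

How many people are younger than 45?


Filter: 2

2


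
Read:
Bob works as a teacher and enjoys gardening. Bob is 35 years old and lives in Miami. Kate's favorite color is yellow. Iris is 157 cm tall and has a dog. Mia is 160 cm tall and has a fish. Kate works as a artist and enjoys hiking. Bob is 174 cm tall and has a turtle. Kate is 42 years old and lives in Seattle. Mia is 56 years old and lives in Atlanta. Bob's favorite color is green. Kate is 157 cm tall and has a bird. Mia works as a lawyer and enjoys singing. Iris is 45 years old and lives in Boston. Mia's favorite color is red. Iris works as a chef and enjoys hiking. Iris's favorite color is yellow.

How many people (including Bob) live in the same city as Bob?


Bob lives in Miami. Count = 1

1


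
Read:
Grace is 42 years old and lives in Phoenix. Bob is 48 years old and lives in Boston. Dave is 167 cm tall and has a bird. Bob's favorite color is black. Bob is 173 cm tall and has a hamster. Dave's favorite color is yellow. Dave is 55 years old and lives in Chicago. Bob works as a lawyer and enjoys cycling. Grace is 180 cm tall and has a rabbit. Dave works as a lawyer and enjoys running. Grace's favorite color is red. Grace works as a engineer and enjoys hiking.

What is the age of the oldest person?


Oldest: Dave at 55

55


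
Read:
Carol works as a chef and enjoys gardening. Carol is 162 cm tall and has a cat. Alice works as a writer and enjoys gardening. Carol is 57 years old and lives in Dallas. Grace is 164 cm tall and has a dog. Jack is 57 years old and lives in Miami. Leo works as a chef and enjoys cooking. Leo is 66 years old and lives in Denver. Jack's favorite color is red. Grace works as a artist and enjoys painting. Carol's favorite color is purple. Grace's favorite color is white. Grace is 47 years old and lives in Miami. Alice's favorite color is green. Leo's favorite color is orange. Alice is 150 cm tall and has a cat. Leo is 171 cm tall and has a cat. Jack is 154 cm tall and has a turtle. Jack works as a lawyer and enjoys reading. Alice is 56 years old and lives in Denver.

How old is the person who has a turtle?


Person with turtle is Jack, age 57

57


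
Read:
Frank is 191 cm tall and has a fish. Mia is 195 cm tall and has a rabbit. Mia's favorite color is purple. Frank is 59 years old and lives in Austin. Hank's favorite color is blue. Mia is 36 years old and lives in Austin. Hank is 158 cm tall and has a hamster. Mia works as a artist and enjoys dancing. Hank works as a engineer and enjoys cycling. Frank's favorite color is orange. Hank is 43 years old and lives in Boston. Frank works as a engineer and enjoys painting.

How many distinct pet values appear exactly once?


Unique pet values: 3

3


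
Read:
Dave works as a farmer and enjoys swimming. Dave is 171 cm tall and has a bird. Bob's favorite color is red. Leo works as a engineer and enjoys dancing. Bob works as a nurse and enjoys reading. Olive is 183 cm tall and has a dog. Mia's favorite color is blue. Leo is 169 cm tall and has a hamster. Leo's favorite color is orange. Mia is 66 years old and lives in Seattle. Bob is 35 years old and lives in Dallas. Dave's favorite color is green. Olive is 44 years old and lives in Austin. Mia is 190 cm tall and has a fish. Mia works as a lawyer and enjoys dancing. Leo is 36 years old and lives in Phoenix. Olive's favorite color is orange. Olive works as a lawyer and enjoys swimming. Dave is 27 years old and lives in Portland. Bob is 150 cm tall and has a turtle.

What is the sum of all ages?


27+44+66+35+36 = 208

208


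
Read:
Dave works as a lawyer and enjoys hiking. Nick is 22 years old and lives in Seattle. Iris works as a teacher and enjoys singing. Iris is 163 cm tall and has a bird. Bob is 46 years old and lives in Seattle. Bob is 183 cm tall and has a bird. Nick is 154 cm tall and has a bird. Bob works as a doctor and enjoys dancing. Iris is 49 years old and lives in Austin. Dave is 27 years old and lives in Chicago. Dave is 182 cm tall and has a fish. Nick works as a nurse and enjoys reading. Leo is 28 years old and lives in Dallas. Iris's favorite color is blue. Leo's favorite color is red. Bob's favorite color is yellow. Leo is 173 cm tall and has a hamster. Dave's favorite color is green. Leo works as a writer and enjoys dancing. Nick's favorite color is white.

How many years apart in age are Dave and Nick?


27 vs 22, diff = 5

5


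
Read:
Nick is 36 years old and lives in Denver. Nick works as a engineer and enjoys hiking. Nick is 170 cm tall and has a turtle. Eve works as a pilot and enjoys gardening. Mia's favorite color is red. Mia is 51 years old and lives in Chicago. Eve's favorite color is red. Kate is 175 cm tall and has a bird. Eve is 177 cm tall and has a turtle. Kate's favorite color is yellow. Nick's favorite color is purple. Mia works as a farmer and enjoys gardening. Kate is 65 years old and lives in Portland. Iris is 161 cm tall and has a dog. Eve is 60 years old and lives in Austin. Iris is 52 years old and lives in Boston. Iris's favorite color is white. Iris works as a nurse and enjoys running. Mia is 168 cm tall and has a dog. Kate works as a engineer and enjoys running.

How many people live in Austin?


Count in Austin: 1

1


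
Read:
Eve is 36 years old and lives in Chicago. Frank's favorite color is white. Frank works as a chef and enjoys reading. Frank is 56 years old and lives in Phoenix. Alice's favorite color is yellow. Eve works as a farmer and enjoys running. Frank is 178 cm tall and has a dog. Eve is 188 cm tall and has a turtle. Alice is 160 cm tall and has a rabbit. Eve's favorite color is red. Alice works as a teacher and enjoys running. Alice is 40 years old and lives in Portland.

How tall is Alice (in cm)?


Alice is 160 cm tall

160


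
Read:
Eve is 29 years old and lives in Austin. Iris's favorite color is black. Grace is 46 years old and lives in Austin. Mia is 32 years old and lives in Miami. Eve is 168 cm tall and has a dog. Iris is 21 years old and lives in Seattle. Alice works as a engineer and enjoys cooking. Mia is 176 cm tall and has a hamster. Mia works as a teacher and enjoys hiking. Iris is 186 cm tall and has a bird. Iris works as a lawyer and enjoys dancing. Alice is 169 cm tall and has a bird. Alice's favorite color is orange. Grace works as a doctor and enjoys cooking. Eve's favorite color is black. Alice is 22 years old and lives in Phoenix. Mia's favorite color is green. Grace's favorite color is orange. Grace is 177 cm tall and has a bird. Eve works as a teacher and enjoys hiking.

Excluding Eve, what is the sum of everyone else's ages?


Sum (excluding Eve): 121

121


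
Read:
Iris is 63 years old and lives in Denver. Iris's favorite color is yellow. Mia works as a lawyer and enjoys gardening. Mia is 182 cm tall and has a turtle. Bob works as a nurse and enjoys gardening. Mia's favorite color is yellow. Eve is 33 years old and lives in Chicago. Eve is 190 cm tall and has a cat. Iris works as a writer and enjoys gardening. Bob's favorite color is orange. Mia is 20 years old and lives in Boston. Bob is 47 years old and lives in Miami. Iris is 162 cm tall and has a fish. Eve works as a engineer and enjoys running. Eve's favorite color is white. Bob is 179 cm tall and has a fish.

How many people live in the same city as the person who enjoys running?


Person with hobby running is Eve, city Chicago. Count = 1

1


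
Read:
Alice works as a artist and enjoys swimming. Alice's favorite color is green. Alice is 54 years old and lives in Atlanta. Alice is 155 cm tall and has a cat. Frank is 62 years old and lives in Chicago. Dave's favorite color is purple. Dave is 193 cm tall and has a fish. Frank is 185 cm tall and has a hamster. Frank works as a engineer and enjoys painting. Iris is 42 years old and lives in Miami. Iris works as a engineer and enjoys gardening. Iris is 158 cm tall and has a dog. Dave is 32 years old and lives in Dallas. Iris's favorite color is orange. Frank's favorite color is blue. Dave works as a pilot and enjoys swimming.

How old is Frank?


Frank is 62 years old

62


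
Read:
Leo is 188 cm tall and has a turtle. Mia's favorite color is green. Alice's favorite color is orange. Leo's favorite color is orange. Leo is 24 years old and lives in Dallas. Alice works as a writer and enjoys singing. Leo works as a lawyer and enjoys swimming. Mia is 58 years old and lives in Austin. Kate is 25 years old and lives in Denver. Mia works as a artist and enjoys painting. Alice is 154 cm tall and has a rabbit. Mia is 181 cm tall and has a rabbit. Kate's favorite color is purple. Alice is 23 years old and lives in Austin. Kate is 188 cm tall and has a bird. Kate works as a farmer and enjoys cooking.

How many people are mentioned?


People: Mia, Alice, Kate, Leo. Count = 4

4


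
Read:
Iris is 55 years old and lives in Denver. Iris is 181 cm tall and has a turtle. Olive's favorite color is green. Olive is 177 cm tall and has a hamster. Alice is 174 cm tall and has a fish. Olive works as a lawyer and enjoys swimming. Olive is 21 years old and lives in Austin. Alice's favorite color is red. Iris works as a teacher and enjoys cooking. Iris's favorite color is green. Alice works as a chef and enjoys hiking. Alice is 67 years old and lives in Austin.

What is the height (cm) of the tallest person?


Tallest: Iris at 181 cm

181


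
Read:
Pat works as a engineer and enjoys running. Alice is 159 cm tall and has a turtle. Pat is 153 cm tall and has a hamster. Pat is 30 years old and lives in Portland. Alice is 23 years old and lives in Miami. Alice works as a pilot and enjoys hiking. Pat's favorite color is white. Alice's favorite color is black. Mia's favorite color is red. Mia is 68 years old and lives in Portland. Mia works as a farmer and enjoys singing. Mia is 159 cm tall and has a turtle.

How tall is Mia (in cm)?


Mia is 159 cm tall

159


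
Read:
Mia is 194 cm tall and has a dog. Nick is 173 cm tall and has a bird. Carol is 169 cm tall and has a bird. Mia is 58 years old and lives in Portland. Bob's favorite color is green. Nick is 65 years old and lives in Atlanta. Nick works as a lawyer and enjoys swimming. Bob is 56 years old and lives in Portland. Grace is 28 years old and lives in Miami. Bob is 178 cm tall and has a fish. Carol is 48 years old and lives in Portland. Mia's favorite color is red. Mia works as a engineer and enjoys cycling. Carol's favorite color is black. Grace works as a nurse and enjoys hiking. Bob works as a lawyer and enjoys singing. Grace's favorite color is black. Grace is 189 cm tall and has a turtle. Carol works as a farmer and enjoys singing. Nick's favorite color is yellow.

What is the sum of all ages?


65+28+58+48+56 = 255

255


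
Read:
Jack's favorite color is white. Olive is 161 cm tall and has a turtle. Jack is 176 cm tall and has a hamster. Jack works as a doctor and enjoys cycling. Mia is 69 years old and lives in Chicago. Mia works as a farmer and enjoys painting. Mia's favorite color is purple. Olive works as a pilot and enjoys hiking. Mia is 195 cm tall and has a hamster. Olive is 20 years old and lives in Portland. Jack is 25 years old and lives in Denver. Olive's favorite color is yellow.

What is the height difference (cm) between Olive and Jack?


|161 - 176| = 15

15


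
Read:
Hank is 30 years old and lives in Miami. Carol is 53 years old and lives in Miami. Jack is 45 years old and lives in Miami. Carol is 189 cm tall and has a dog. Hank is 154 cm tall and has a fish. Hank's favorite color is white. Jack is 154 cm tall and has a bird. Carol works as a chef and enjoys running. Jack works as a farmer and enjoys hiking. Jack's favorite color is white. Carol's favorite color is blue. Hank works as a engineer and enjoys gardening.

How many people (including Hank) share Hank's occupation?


Hank is a engineer. Count = 1

1


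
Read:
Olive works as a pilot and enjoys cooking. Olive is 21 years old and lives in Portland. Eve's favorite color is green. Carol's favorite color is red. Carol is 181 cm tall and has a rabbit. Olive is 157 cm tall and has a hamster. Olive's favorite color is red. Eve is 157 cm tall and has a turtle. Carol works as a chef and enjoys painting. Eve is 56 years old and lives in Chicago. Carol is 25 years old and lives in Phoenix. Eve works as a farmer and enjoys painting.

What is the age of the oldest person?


Oldest: Eve at 56

56


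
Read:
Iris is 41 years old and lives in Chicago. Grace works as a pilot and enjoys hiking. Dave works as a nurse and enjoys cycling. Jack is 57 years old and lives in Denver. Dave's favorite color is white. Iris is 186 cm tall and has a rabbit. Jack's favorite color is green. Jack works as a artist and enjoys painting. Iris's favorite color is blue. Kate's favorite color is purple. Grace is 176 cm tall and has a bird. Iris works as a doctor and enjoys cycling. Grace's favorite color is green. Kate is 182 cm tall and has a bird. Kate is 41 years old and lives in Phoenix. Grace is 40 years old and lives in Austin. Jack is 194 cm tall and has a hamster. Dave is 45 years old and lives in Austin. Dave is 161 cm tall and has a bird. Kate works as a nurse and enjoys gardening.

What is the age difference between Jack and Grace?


|57 - 40| = 17

17


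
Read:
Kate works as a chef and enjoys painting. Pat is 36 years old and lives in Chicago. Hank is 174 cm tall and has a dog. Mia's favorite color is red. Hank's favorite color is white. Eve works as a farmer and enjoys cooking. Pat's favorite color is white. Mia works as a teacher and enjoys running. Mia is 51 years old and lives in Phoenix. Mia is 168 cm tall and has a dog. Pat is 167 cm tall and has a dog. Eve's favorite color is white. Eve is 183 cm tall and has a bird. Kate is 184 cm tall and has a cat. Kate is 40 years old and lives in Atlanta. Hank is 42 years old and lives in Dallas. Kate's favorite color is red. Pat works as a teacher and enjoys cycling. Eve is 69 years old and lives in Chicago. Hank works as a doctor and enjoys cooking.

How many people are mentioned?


People: Mia, Eve, Kate, Hank, Pat. Count = 5

5


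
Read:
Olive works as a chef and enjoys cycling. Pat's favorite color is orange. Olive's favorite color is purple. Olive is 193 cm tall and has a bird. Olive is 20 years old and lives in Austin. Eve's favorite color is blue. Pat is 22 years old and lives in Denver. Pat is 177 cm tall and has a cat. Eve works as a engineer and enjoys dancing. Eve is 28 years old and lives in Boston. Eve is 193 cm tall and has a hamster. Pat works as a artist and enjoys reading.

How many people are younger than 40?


Filter: 3

3


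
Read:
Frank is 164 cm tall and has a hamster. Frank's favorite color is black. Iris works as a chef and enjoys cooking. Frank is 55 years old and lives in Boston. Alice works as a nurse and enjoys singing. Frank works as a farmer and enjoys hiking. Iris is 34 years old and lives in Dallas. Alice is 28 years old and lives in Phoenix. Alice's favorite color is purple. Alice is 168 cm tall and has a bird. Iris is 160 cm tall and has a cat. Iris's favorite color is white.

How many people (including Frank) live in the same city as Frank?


Frank lives in Boston. Count = 1

1


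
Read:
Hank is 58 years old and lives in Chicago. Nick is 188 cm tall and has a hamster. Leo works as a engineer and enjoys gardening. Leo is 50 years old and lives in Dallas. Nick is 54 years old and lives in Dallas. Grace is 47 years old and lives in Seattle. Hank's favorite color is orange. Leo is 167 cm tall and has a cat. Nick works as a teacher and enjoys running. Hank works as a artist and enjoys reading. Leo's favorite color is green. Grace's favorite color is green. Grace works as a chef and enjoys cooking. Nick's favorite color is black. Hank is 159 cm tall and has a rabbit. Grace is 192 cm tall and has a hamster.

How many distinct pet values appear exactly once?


Unique pet values: 2

2


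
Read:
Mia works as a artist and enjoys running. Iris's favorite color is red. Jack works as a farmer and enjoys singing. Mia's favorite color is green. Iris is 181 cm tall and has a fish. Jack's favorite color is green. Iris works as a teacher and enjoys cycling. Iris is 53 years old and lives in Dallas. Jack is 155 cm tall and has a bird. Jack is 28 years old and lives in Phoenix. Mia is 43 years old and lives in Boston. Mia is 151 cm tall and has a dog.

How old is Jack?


Jack is 28 years old

28


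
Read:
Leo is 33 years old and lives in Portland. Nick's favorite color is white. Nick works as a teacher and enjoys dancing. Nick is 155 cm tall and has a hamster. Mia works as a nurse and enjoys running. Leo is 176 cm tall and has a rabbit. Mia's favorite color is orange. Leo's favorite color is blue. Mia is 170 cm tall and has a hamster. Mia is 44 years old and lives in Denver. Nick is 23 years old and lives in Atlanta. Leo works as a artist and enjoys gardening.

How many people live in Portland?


Count in Portland: 1

1


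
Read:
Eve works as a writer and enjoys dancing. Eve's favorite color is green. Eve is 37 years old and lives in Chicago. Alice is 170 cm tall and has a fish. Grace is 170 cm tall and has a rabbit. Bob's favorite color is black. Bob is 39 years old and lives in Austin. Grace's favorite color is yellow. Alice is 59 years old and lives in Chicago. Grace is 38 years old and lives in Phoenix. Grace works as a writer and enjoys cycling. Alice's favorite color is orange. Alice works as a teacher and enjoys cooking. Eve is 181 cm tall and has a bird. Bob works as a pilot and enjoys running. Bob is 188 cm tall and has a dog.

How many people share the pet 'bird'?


Count: 1

1


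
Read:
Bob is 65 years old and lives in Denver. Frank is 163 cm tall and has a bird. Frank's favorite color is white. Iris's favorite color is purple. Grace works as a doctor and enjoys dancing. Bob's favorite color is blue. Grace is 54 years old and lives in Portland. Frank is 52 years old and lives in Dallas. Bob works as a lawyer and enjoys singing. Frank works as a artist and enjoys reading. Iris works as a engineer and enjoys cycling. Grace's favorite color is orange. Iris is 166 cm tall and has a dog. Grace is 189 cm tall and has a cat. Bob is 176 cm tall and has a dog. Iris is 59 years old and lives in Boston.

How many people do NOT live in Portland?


Not in Portland: 3

3


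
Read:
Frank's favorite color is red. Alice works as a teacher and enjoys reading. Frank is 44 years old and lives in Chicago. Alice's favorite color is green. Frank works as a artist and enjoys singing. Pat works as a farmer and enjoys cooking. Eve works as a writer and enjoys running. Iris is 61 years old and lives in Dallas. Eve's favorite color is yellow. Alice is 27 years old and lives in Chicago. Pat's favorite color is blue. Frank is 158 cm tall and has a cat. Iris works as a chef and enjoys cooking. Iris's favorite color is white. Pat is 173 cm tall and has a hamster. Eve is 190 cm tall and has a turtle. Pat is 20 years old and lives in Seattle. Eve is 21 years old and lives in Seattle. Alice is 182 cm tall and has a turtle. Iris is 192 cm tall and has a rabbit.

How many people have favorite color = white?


Count: 1

1


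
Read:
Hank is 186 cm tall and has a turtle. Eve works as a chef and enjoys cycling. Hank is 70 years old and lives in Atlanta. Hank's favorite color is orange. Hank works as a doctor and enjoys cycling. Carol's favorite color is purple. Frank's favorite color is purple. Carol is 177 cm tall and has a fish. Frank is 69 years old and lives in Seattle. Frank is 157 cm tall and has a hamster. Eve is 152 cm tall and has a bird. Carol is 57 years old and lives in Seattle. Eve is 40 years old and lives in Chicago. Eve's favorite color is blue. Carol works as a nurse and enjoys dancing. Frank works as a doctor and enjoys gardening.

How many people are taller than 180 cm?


Taller than 180: 1

1


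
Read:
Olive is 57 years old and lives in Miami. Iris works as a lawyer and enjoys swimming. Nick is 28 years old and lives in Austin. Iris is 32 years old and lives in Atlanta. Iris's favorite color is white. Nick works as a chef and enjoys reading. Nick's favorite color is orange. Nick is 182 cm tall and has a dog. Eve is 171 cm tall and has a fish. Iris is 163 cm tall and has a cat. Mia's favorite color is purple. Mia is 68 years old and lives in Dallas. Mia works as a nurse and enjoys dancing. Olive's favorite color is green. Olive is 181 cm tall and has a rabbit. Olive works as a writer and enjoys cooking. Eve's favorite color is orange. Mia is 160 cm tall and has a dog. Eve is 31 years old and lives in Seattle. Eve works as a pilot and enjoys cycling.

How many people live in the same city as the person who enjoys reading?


Person with hobby reading is Nick, city Austin. Count = 1

1


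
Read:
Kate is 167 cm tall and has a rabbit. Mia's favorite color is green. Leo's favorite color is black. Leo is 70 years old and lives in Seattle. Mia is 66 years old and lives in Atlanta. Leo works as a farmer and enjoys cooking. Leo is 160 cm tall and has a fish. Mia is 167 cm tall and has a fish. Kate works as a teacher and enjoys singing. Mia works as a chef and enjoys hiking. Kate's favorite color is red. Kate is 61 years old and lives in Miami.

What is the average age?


Sum=197, n=3, avg=65.67

65.67


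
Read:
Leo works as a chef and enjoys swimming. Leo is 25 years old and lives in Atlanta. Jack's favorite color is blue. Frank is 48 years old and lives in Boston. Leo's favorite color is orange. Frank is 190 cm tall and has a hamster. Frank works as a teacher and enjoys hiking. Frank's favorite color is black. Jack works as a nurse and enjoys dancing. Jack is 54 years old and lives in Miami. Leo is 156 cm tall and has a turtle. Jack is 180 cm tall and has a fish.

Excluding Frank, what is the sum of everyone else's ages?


Sum (excluding Frank): 79

79


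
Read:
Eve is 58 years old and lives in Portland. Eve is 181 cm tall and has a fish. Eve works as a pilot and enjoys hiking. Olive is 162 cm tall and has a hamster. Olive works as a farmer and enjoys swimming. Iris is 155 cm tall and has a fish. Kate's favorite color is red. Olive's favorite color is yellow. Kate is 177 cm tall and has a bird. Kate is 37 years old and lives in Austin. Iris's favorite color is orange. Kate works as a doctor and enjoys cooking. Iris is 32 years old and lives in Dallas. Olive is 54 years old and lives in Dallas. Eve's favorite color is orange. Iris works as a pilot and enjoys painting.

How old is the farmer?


The farmer is Olive, age 54

54


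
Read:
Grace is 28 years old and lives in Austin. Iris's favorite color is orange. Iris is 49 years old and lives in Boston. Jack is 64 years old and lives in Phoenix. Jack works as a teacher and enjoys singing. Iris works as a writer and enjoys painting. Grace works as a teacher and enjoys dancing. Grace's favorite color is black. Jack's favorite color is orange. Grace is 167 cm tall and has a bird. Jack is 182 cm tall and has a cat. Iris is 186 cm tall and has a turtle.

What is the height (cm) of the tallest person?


Tallest: Iris at 186 cm

186


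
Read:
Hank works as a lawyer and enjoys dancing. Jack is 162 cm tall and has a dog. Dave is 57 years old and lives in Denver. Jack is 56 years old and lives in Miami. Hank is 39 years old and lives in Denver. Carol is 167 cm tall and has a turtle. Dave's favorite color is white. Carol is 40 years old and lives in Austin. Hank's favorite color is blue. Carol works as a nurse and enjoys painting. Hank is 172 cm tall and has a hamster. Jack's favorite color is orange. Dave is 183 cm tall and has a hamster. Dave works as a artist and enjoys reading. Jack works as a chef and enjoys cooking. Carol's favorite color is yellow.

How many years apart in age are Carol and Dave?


40 vs 57, diff = 17

17


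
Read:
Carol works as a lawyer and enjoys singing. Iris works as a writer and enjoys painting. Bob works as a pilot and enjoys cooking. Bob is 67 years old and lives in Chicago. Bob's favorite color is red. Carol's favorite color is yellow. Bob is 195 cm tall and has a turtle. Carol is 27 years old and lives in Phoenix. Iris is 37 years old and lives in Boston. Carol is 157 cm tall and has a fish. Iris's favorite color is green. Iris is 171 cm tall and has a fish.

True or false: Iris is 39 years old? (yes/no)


Iris is actually 37. no

no


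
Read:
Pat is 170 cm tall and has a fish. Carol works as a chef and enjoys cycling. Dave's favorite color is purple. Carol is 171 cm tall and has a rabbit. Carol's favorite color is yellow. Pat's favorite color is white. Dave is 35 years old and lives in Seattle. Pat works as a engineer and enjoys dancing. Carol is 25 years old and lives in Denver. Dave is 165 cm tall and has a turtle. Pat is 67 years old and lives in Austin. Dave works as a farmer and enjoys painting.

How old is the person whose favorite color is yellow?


Person with favorite color=yellow is Carol, age 25

25


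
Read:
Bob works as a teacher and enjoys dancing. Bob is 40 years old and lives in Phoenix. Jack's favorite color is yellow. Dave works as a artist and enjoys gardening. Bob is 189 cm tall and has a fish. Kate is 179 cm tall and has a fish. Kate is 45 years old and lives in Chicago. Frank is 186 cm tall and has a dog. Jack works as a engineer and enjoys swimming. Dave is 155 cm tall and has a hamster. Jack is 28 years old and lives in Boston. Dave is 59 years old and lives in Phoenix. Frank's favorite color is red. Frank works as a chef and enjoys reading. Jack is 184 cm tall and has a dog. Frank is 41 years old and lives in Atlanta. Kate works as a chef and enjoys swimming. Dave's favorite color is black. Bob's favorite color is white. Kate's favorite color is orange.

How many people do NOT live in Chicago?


Not in Chicago: 4

4


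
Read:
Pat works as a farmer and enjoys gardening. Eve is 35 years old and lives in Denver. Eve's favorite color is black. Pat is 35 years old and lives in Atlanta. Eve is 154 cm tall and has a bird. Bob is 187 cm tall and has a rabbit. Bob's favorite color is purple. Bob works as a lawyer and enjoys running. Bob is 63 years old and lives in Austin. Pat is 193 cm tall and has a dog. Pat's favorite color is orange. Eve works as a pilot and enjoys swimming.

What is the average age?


Sum=133, n=3, avg=44.33

44.33


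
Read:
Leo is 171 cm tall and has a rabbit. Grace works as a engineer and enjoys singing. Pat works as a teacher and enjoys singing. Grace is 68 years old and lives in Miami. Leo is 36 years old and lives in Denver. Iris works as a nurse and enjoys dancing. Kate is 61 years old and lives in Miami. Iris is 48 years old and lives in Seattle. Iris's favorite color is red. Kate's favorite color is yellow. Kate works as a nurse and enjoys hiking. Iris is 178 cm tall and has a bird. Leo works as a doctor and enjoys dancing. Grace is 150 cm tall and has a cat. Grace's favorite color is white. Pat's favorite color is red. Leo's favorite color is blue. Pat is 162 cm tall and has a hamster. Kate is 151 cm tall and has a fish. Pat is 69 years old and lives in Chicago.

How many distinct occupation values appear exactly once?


Unique occupation values: 3

3


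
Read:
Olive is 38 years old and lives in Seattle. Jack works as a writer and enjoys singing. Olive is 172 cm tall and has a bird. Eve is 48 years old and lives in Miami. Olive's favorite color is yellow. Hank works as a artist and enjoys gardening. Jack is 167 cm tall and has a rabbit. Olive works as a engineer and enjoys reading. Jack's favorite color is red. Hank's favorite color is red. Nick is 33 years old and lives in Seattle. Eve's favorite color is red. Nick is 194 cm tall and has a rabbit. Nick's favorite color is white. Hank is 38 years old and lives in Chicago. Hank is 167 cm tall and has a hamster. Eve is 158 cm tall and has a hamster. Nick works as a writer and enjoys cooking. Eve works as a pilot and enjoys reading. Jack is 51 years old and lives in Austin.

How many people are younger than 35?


Filter: 1

1


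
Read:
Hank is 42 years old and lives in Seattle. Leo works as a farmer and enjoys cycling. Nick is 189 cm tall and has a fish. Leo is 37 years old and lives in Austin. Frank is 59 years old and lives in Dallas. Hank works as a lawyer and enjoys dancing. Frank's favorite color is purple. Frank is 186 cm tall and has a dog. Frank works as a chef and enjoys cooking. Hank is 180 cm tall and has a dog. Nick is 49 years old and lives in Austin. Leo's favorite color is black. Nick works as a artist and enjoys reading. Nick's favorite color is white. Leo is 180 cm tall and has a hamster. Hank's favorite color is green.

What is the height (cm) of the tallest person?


Tallest: Nick at 189 cm

189


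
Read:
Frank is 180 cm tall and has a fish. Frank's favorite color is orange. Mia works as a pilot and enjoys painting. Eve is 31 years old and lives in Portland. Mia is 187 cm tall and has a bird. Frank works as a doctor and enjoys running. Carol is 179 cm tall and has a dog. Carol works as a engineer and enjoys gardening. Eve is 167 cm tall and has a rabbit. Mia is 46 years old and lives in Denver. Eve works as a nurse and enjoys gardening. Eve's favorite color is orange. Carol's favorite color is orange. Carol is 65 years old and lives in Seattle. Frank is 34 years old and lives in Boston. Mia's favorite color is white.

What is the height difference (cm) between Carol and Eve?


|179 - 167| = 12

12


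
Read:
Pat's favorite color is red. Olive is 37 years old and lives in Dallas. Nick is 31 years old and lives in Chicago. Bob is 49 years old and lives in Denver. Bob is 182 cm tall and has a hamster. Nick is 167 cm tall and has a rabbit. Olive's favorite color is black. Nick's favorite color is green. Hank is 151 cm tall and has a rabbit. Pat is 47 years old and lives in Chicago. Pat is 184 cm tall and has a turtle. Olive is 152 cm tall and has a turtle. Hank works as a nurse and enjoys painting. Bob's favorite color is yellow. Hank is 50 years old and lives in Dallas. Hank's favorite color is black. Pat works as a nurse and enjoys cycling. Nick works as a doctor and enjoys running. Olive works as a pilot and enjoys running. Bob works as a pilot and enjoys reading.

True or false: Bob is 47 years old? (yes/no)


Bob is actually 49. no

no


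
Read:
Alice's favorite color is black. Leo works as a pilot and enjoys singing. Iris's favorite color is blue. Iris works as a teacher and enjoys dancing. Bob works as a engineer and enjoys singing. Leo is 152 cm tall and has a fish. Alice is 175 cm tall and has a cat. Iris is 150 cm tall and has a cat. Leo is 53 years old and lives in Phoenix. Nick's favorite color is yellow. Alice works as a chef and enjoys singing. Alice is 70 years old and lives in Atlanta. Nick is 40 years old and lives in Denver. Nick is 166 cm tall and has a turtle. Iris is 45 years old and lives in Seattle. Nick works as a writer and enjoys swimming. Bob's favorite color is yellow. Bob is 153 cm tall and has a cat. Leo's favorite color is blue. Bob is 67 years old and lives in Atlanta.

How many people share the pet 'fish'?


Count: 1

1


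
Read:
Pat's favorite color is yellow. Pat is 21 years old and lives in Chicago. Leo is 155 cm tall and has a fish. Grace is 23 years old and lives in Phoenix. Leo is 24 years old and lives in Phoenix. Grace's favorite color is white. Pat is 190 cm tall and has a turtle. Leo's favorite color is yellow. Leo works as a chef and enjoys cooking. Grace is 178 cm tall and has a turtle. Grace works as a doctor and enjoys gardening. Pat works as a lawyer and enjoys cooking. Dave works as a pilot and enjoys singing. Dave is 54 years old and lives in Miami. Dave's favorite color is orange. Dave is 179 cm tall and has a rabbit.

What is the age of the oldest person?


Oldest: Dave at 54

54


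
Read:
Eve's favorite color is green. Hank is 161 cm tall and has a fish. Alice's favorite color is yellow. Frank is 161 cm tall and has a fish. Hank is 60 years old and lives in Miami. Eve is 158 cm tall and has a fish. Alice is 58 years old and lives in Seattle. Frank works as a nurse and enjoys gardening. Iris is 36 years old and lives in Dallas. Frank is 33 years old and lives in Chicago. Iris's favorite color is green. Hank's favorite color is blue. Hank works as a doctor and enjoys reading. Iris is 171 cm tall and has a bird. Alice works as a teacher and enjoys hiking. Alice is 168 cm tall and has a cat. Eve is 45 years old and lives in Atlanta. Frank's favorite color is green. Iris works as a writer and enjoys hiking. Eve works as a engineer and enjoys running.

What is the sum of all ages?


58+60+36+33+45 = 232

232


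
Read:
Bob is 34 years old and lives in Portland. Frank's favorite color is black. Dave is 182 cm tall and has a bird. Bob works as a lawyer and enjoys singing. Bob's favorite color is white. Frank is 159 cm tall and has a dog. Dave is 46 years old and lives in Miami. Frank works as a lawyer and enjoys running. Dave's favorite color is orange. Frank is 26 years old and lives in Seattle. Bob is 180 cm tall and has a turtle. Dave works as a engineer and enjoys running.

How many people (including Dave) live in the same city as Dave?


Dave lives in Miami. Count = 1

1


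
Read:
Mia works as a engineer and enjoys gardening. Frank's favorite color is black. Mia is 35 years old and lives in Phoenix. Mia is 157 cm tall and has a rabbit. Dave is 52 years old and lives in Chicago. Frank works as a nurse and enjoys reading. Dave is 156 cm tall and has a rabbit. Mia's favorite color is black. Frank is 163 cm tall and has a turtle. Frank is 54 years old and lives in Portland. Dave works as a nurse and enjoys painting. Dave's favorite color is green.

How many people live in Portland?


Count in Portland: 1

1


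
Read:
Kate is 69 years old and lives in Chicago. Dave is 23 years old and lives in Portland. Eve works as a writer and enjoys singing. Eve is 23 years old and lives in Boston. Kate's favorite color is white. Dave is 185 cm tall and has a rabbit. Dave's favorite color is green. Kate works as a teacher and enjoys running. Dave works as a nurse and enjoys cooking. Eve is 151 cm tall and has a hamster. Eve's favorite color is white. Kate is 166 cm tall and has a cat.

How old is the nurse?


The nurse is Dave, age 23

23


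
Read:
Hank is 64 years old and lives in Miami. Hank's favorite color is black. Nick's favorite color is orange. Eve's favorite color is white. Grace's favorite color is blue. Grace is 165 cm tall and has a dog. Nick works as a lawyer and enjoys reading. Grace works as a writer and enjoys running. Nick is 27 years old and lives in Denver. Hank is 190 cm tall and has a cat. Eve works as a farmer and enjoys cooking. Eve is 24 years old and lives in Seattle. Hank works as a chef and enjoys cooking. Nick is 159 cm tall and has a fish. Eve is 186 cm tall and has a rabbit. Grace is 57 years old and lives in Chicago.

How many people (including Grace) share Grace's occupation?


Grace is a writer. Count = 1

1
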